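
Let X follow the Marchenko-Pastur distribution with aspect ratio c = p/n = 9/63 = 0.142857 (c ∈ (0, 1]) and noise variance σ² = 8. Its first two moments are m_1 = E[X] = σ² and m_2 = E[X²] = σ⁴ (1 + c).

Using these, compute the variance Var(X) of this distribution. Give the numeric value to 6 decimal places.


m_1 = E[X] = σ² = 8, so m_1² = 64.
m_2 = E[X²] = σ⁴ (1 + c) = 64 · (1 + 0.142857) = 64 · 1.142857 = 73.142857.
(Note m_2 − m_1² simplifies to c · σ⁴ = 0.142857 · 64.)

Var(X) = m_2 − m_1² = 73.142857 − 64 = 9.142857.


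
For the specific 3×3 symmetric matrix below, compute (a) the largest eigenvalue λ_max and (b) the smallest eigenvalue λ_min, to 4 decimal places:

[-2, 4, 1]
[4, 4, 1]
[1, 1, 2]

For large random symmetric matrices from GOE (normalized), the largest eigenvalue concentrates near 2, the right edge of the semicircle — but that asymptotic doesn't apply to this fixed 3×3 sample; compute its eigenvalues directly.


Since M is real symmetric, all three eigenvalues are real; they are the roots of det(λI − M) = λ³ − (tr M) λ² + s λ − det M, where s is the sum of the principal 2×2 minors.
tr M = -2 + 4 + 2 = 4.
s = ((-2)·4 − 4²) + ((-2)·2 − 1²) + (4·2 − 1²) = -24 + (-5) + 7 = -22.
det M (expand along row 1) = (-2)·7 − 4·7 + 1·0 = -42.
Characteristic polynomial: λ³ − 4λ² − 22λ + 42 = 0.
Substitute λ = y + (tr M)/3 = y + 1.333333 to remove the quadratic term: y³ + p·y + q = 0 with p = s − (tr M)²/3 = -27.333333 and q = −2(tr M)³/27 + (tr M)·s/3 − det M = 7.925926.
Three real roots ⇒ use the trigonometric (Viète) form: r = 2√(−p/3) = 6.036923, φ = arccos(3q/(p·r)) = arccos(-0.144100) = 1.715399 rad.
y_k = r·cos(φ/3 − 2πk/3) for k = 0, 1, 2 gives y = 5.076620, 0.290873, -5.367493.
λ_k = y_k + 1.333333 gives λ = 6.4100, 1.6242, -4.0342 (check: the sum is 4.0000 = tr M).

Hence λ_max = 6.4100 and λ_min = -4.0342.


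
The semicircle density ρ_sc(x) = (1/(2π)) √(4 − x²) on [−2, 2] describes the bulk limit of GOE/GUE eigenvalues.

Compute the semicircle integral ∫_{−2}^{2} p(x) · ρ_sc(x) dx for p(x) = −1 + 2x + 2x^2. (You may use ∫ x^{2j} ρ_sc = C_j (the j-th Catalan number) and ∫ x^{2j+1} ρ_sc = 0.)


Write p(x) = Σ a_i x^i, split into monomials and integrate each against ρ_sc separately.
Using ∫ x^{2j} ρ_sc = C_j = (1/(j+1)) C(2j, j) (Catalan numbers) and ∫ x^{2j+1} ρ_sc = 0 (odd monomials vanish by symmetry):
  i = 0 (even): a_0 · C_{0} = -1 · 1 = -1
  i = 1 (odd): ∫ x^1 ρ_sc = 0 (vanishes)
  i = 2 (even): a_2 · C_{1} = 2 · 1 = 2

Summing the contributions: ∫_{−2}^{2} p(x) ρ_sc(x) dx = (-1) + 2 = 1.


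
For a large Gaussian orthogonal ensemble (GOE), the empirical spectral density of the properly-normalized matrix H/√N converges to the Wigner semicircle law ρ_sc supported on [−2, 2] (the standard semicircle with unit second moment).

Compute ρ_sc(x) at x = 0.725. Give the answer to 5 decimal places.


ρ_sc(x) = (1/(2π)) √(4 − x²). With x = 0.725:
  4 − x² = 4 − (0.725)² = 4 − 0.525625 = 3.474375.
  √(4 − x²) = 1.863968.
  1/(2π) = 0.159155.
  ρ_sc(0.725) = 0.159155 · 1.863968 = 0.296660.

Rounded to 5 decimal places: ρ_sc(0.725) ≈ 0.29666.


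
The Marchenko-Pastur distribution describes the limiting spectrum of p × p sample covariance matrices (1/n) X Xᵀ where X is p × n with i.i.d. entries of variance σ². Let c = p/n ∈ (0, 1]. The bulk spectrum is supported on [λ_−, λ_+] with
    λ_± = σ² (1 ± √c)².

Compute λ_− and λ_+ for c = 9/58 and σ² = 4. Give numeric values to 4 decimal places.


c = 9/58 = 0.155172; √c = 0.393919.
λ_− = σ² (1 − √c)² = 4 · (1 − 0.393919)² = 4 · (0.606081)² = 1.469335.
λ_+ = σ² (1 + √c)² = 4 · (1 + 0.393919)² = 4 · (1.393919)² = 7.772044.

Rounded to 4 decimal places: λ_− ≈ 1.4693, λ_+ ≈ 7.7720.


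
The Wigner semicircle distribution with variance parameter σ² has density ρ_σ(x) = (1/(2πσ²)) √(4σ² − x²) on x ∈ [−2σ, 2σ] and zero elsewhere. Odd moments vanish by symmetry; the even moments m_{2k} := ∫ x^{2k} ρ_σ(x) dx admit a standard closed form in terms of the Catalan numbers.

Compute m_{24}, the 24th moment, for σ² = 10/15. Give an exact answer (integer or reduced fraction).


By the scaled semicircle moment identity, m_{2k} = σ^{2k} · C_k with k = 12.
C_12 = (1/(k+1)) · C(2k, k) = (1/13) · C(24, 12) = (1/13) · 2704156 = 208012.
σ^{2k} = (σ²)^k = (10/15)^12 = 4096/531441.

Therefore m_{24} = σ^{24} · C_12 = (4096/531441) · 208012 = 852017152/531441.


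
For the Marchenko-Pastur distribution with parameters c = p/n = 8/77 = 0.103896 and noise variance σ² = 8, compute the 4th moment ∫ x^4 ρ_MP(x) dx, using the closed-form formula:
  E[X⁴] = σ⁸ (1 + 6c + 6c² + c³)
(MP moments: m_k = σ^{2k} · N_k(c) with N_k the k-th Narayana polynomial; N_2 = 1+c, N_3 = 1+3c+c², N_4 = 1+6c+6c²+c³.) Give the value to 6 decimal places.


E[X⁴] = σ⁸ (1 + 6c + 6c² + c³) (fourth MP moment). With σ² = 8 (so σ⁸ = 4096) and c = 8/77 = 0.103896: E[X⁴] = 4096 · (1 + 6·0.103896 + 6·(0.103896)² + (0.103896)³) = 4096 · 1.689265.

So E[X^4] = 6919.227482.


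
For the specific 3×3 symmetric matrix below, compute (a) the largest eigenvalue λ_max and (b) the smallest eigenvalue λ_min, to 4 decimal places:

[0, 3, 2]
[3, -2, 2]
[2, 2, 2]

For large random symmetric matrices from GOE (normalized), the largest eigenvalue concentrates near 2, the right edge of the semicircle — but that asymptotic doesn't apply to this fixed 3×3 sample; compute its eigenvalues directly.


Since M is real symmetric, all three eigenvalues are real; they are the roots of det(λI − M) = λ³ − (tr M) λ² + s λ − det M, where s is the sum of the principal 2×2 minors.
tr M = 0 + (-2) + 2 = 0.
s = (0·(-2) − 3²) + (0·2 − 2²) + ((-2)·2 − 2²) = -9 + (-4) + (-8) = -21.
det M (expand along row 1) = 0·(-8) − 3·2 + 2·10 = 14.
Characteristic polynomial: λ³ − 21λ − 14 = 0.
Substitute λ = y + (tr M)/3 = y + 0.000000 to remove the quadratic term: y³ + p·y + q = 0 with p = s − (tr M)²/3 = -21.000000 and q = −2(tr M)³/27 + (tr M)·s/3 − det M = -14.000000.
Three real roots ⇒ use the trigonometric (Viète) form: r = 2√(−p/3) = 5.291503, φ = arccos(3q/(p·r)) = arccos(0.377964) = 1.183200 rad.
y_k = r·cos(φ/3 − 2πk/3) for k = 0, 1, 2 gives y = 4.885260, -0.681756, -4.203504.
λ_k = y_k + 0.000000 gives λ = 4.8853, -0.6818, -4.2035 (check: the sum is 0.0000 = tr M).

Hence λ_max = 4.8853 and λ_min = -4.2035.


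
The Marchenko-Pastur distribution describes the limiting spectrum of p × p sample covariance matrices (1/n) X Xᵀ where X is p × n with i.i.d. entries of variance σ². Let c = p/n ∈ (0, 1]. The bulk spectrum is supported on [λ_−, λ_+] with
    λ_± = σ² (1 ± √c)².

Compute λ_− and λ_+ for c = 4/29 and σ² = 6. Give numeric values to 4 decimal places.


c = 4/29 = 0.137931; √c = 0.371391.
λ_− = σ² (1 − √c)² = 6 · (1 − 0.371391)² = 6 · (0.628609)² = 2.370898.
λ_+ = σ² (1 + √c)² = 6 · (1 + 0.371391)² = 6 · (1.371391)² = 11.284274.

Rounded to 4 decimal places: λ_− ≈ 2.3709, λ_+ ≈ 11.2843.


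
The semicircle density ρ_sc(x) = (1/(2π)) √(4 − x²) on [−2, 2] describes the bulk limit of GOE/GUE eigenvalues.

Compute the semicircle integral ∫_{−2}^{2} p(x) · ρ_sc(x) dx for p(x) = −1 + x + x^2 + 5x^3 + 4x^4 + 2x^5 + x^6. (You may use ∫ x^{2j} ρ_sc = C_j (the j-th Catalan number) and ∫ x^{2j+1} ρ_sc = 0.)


Write p(x) = Σ a_i x^i, split into monomials and integrate each against ρ_sc separately.
Using ∫ x^{2j} ρ_sc = C_j = (1/(j+1)) C(2j, j) (Catalan numbers) and ∫ x^{2j+1} ρ_sc = 0 (odd monomials vanish by symmetry):
  i = 0 (even): a_0 · C_{0} = -1 · 1 = -1
  i = 1 (odd): ∫ x^1 ρ_sc = 0 (vanishes)
  i = 2 (even): a_2 · C_{1} = 1 · 1 = 1
  i = 3 (odd): ∫ x^3 ρ_sc = 0 (vanishes)
  i = 4 (even): a_4 · C_{2} = 4 · 2 = 8
  i = 5 (odd): ∫ x^5 ρ_sc = 0 (vanishes)
  i = 6 (even): a_6 · C_{3} = 1 · 5 = 5

Summing the contributions: ∫_{−2}^{2} p(x) ρ_sc(x) dx = (-1) + 1 + 8 + 5 = 13.


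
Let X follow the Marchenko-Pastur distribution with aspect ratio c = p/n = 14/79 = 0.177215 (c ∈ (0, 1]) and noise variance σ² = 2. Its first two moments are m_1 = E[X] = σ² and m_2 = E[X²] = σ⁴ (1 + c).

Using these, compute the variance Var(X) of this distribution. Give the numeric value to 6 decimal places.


m_1 = E[X] = σ² = 2, so m_1² = 4.
m_2 = E[X²] = σ⁴ (1 + c) = 4 · (1 + 0.177215) = 4 · 1.177215 = 4.708861.
(Note m_2 − m_1² simplifies to c · σ⁴ = 0.177215 · 4.)

Var(X) = m_2 − m_1² = 4.708861 − 4 = 0.708861.


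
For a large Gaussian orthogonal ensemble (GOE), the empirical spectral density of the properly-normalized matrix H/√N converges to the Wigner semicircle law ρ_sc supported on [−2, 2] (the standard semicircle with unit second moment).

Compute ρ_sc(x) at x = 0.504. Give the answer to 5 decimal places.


ρ_sc(x) = (1/(2π)) √(4 − x²). With x = 0.504:
  4 − x² = 4 − (0.504)² = 4 − 0.254016 = 3.745984.
  √(4 − x²) = 1.935454.
  1/(2π) = 0.159155.
  ρ_sc(0.504) = 0.159155 · 1.935454 = 0.308037.

Rounded to 5 decimal places: ρ_sc(0.504) ≈ 0.30804.


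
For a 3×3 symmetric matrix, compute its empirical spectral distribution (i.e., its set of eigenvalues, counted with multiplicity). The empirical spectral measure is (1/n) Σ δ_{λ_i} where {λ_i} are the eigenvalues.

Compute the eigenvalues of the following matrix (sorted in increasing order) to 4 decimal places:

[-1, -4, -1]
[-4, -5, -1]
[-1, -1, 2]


Since M is real symmetric, all three eigenvalues are real; they are the roots of det(λI − M) = λ³ − (tr M) λ² + s λ − det M, where s is the sum of the principal 2×2 minors.
tr M = -1 + (-5) + 2 = -4.
s = ((-1)·(-5) − (-4)²) + ((-1)·2 − (-1)²) + ((-5)·2 − (-1)²) = -11 + (-3) + (-11) = -25.
det M (expand along row 1) = (-1)·(-11) − (-4)·(-9) + (-1)·(-1) = -24.
Characteristic polynomial: λ³ + 4λ² − 25λ + 24 = 0.
Substitute λ = y + (tr M)/3 = y − 1.333333 to remove the quadratic term: y³ + p·y + q = 0 with p = s − (tr M)²/3 = -30.333333 and q = −2(tr M)³/27 + (tr M)·s/3 − det M = 62.074074.
Three real roots ⇒ use the trigonometric (Viète) form: r = 2√(−p/3) = 6.359595, φ = arccos(3q/(p·r)) = arccos(-0.965344) = 2.877553 rad.
y_k = r·cos(φ/3 − 2πk/3) for k = 0, 1, 2 gives y = 3.651603, 2.683376, -6.334979.
λ_k = y_k − 1.333333 gives λ = 2.3183, 1.3500, -7.6683 (check: the sum is -4.0000 = tr M).

Eigenvalues sorted in increasing order: [-7.6683, 1.3500, 2.3183].


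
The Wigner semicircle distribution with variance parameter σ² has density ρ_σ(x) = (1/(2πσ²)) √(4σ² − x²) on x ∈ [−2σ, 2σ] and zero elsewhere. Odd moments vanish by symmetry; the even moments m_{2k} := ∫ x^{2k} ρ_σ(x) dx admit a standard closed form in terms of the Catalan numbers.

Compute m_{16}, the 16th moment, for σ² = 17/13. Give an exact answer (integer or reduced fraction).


By the scaled semicircle moment identity, m_{2k} = σ^{2k} · C_k with k = 8.
C_8 = (1/(k+1)) · C(2k, k) = (1/9) · C(16, 8) = (1/9) · 12870 = 1430.
σ^{2k} = (σ²)^k = (17/13)^8 = 6975757441/815730721.

Therefore m_{16} = σ^{16} · C_8 = (6975757441/815730721) · 1430 = 767333318510/62748517.


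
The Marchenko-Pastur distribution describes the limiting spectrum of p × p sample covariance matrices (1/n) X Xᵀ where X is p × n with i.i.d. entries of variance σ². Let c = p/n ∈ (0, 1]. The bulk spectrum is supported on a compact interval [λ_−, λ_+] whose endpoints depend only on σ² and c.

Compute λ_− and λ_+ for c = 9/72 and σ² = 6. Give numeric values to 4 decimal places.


c = 9/72 = 0.125000; √c = 0.353553.
λ_− = σ² (1 − √c)² = 6 · (1 − 0.353553)² = 6 · (0.646447)² = 2.507359.
λ_+ = σ² (1 + √c)² = 6 · (1 + 0.353553)² = 6 · (1.353553)² = 10.992641.

Rounded to 4 decimal places: λ_− ≈ 2.5074, λ_+ ≈ 10.9926.


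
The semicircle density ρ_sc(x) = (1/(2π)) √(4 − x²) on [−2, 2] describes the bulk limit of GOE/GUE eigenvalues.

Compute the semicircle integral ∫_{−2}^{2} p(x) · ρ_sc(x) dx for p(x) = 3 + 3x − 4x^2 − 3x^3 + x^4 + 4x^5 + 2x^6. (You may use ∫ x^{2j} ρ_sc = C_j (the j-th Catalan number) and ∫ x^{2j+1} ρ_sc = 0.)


Write p(x) = Σ a_i x^i, split into monomials and integrate each against ρ_sc separately.
Using ∫ x^{2j} ρ_sc = C_j = (1/(j+1)) C(2j, j) (Catalan numbers) and ∫ x^{2j+1} ρ_sc = 0 (odd monomials vanish by symmetry):
  i = 0 (even): a_0 · C_{0} = 3 · 1 = 3
  i = 1 (odd): ∫ x^1 ρ_sc = 0 (vanishes)
  i = 2 (even): a_2 · C_{1} = -4 · 1 = -4
  i = 3 (odd): ∫ x^3 ρ_sc = 0 (vanishes)
  i = 4 (even): a_4 · C_{2} = 1 · 2 = 2
  i = 5 (odd): ∫ x^5 ρ_sc = 0 (vanishes)
  i = 6 (even): a_6 · C_{3} = 2 · 5 = 10

Summing the contributions: ∫_{−2}^{2} p(x) ρ_sc(x) dx = 3 + (-4) + 2 + 10 = 11.


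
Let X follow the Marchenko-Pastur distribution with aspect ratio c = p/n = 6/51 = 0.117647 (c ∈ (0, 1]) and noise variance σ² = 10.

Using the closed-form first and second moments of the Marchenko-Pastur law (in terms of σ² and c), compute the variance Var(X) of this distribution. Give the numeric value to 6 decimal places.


Recall the MP moments m_1 = E[X] = σ² and m_2 = E[X²] = σ⁴ (1 + c).
m_1 = E[X] = σ² = 10, so m_1² = 100.
m_2 = E[X²] = σ⁴ (1 + c) = 100 · (1 + 0.117647) = 100 · 1.117647 = 111.764706.
(Note m_2 − m_1² simplifies to c · σ⁴ = 0.117647 · 100.)

Var(X) = m_2 − m_1² = 111.764706 − 100 = 11.764706.


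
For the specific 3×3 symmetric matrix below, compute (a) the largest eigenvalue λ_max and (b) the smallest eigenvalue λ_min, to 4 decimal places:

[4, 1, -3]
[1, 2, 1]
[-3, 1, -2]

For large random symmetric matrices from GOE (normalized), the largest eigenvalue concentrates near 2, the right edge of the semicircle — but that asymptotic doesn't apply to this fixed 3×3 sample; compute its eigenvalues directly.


Since M is real symmetric, all three eigenvalues are real; they are the roots of det(λI − M) = λ³ − (tr M) λ² + s λ − det M, where s is the sum of the principal 2×2 minors.
tr M = 4 + 2 + (-2) = 4.
s = (4·2 − 1²) + (4·(-2) − (-3)²) + (2·(-2) − 1²) = 7 + (-17) + (-5) = -15.
det M (expand along row 1) = 4·(-5) − 1·1 + (-3)·7 = -42.
Characteristic polynomial: λ³ − 4λ² − 15λ + 42 = 0.
Substitute λ = y + (tr M)/3 = y + 1.333333 to remove the quadratic term: y³ + p·y + q = 0 with p = s − (tr M)²/3 = -20.333333 and q = −2(tr M)³/27 + (tr M)·s/3 − det M = 17.259259.
Three real roots ⇒ use the trigonometric (Viète) form: r = 2√(−p/3) = 5.206833, φ = arccos(3q/(p·r)) = arccos(-0.489059) = 2.081807 rad.
y_k = r·cos(φ/3 − 2πk/3) for k = 0, 1, 2 gives y = 4.002674, 0.882633, -4.885307.
λ_k = y_k + 1.333333 gives λ = 5.3360, 2.2160, -3.5520 (check: the sum is 4.0000 = tr M).

Hence λ_max = 5.3360 and λ_min = -3.5520.


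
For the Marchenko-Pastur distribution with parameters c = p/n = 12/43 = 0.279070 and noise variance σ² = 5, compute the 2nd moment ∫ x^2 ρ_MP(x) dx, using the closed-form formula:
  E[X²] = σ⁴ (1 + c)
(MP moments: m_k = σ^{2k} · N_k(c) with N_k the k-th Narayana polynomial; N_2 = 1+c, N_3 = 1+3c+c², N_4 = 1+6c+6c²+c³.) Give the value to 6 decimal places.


E[X²] = σ⁴ (1 + c) (second MP moment). With σ² = 5 (so σ⁴ = 25) and c = 12/43 = 0.279070: E[X²] = 25 · (1 + 0.279070) = 25 · 1.279070.

So E[X^2] = 31.976744.


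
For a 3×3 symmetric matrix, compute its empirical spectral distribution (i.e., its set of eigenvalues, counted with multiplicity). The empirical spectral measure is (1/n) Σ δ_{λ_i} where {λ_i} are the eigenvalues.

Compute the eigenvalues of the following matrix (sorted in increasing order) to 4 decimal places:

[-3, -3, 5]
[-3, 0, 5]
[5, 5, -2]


Since M is real symmetric, all three eigenvalues are real; they are the roots of det(λI − M) = λ³ − (tr M) λ² + s λ − det M, where s is the sum of the principal 2×2 minors.
tr M = -3 + 0 + (-2) = -5.
s = ((-3)·0 − (-3)²) + ((-3)·(-2) − 5²) + (0·(-2) − 5²) = -9 + (-19) + (-25) = -53.
det M (expand along row 1) = (-3)·(-25) − (-3)·(-19) + 5·(-15) = -57.
Characteristic polynomial: λ³ + 5λ² − 53λ + 57 = 0.
Substitute λ = y + (tr M)/3 = y − 1.666667 to remove the quadratic term: y³ + p·y + q = 0 with p = s − (tr M)²/3 = -61.333333 and q = −2(tr M)³/27 + (tr M)·s/3 − det M = 154.592593.
Three real roots ⇒ use the trigonometric (Viète) form: r = 2√(−p/3) = 9.043107, φ = arccos(3q/(p·r)) = arccos(-0.836172) = 2.561063 rad.
y_k = r·cos(φ/3 − 2πk/3) for k = 0, 1, 2 gives y = 5.943204, 2.931116, -8.874320.
λ_k = y_k − 1.666667 gives λ = 4.2765, 1.2644, -10.5410 (check: the sum is -5.0000 = tr M).

Eigenvalues sorted in increasing order: [-10.5410, 1.2644, 4.2765].


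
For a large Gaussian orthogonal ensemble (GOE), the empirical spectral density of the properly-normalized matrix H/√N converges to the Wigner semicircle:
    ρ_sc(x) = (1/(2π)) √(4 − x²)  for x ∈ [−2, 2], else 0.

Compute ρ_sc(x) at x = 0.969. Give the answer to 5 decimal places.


ρ_sc(x) = (1/(2π)) √(4 − x²). With x = 0.969:
  4 − x² = 4 − (0.969)² = 4 − 0.938961 = 3.061039.
  √(4 − x²) = 1.749583.
  1/(2π) = 0.159155.
  ρ_sc(0.969) = 0.159155 · 1.749583 = 0.278455.

Rounded to 5 decimal places: ρ_sc(0.969) ≈ 0.27845.


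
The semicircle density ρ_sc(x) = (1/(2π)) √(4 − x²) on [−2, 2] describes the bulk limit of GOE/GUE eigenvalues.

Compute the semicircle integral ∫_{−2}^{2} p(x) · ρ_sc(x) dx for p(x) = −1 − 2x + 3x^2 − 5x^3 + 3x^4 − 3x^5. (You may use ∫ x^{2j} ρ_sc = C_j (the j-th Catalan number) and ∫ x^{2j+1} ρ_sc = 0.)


Write p(x) = Σ a_i x^i, split into monomials and integrate each against ρ_sc separately.
Using ∫ x^{2j} ρ_sc = C_j = (1/(j+1)) C(2j, j) (Catalan numbers) and ∫ x^{2j+1} ρ_sc = 0 (odd monomials vanish by symmetry):
  i = 0 (even): a_0 · C_{0} = -1 · 1 = -1
  i = 1 (odd): ∫ x^1 ρ_sc = 0 (vanishes)
  i = 2 (even): a_2 · C_{1} = 3 · 1 = 3
  i = 3 (odd): ∫ x^3 ρ_sc = 0 (vanishes)
  i = 4 (even): a_4 · C_{2} = 3 · 2 = 6
  i = 5 (odd): ∫ x^5 ρ_sc = 0 (vanishes)

Summing the contributions: ∫_{−2}^{2} p(x) ρ_sc(x) dx = (-1) + 3 + 6 = 8.


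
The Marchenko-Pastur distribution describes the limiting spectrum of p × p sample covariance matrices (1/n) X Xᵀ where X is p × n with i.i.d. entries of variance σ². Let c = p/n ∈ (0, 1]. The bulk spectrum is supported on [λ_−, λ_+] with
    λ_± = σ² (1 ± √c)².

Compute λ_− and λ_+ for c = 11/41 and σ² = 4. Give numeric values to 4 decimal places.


c = 11/41 = 0.268293; √c = 0.517970.
λ_− = σ² (1 − √c)² = 4 · (1 − 0.517970)² = 4 · (0.482030)² = 0.929413.
λ_+ = σ² (1 + √c)² = 4 · (1 + 0.517970)² = 4 · (1.517970)² = 9.216929.

Rounded to 4 decimal places: λ_− ≈ 0.9294, λ_+ ≈ 9.2169.


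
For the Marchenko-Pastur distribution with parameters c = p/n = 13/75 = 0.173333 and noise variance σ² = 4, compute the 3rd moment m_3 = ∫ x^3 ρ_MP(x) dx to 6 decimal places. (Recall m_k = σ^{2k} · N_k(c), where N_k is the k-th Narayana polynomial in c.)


E[X³] = σ⁶ (1 + 3c + c²) (third MP moment). With σ² = 4 (so σ⁶ = 64) and c = 13/75 = 0.173333: E[X³] = 64 · (1 + 3·0.173333 + (0.173333)²) = 64 · 1.550044.

So E[X^3] = 99.202844.


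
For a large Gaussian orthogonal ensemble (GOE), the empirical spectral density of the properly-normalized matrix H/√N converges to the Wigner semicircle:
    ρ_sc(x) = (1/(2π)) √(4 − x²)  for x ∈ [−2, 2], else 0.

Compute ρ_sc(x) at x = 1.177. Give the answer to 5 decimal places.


ρ_sc(x) = (1/(2π)) √(4 − x²). With x = 1.177:
  4 − x² = 4 − (1.177)² = 4 − 1.385329 = 2.614671.
  √(4 − x²) = 1.616994.
  1/(2π) = 0.159155.
  ρ_sc(1.177) = 0.159155 · 1.616994 = 0.257353.

Rounded to 5 decimal places: ρ_sc(1.177) ≈ 0.25735.


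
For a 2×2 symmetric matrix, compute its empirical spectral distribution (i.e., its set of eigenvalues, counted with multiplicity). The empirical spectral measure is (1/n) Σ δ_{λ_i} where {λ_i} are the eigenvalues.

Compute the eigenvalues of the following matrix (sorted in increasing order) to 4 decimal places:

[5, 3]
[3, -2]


Since M is real symmetric, both eigenvalues are real; they are the roots of det(λI − M) = λ² − (tr M) λ + det M.
tr M = 5 + (-2) = 3.
det M = 5·(-2) − 3² = -10 − 9 = -19.
Characteristic polynomial: λ² − 3λ − 19 = 0.
Discriminant Δ = (tr M)² − 4·det M = 9 − (-76) = 85; √Δ = 9.219544.
λ = (tr M ± √Δ)/2 = (3 ± 9.219544)/2, giving (tr M − √Δ)/2 = -3.1098 and (tr M + √Δ)/2 = 6.1098.

Eigenvalues sorted in increasing order: [-3.1098, 6.1098].


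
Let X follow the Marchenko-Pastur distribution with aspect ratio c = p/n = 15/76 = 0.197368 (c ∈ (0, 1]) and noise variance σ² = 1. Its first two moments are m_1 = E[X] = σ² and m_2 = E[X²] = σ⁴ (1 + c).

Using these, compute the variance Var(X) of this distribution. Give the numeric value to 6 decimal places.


m_1 = E[X] = σ² = 1, so m_1² = 1.
m_2 = E[X²] = σ⁴ (1 + c) = 1 · (1 + 0.197368) = 1 · 1.197368 = 1.197368.
(Note m_2 − m_1² simplifies to c · σ⁴ = 0.197368 · 1.)

Var(X) = m_2 − m_1² = 1.197368 − 1 = 0.197368.


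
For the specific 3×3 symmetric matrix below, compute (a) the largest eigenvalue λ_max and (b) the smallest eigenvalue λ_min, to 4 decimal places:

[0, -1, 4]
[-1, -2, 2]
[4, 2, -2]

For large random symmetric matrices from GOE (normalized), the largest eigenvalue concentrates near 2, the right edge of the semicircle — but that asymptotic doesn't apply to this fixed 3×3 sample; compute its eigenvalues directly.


Since M is real symmetric, all three eigenvalues are real; they are the roots of det(λI − M) = λ³ − (tr M) λ² + s λ − det M, where s is the sum of the principal 2×2 minors.
tr M = 0 + (-2) + (-2) = -4.
s = (0·(-2) − (-1)²) + (0·(-2) − 4²) + ((-2)·(-2) − 2²) = -1 + (-16) + 0 = -17.
det M (expand along row 1) = 0·0 − (-1)·(-6) + 4·6 = 18.
Characteristic polynomial: λ³ + 4λ² − 17λ − 18 = 0.
Substitute λ = y + (tr M)/3 = y − 1.333333 to remove the quadratic term: y³ + p·y + q = 0 with p = s − (tr M)²/3 = -22.333333 and q = −2(tr M)³/27 + (tr M)·s/3 − det M = 9.407407.
Three real roots ⇒ use the trigonometric (Viète) form: r = 2√(−p/3) = 5.456902, φ = arccos(3q/(p·r)) = arccos(-0.231575) = 1.804493 rad.
y_k = r·cos(φ/3 − 2πk/3) for k = 0, 1, 2 gives y = 4.499156, 0.424656, -4.923812.
λ_k = y_k − 1.333333 gives λ = 3.1658, -0.9087, -6.2571 (check: the sum is -4.0000 = tr M).

Hence λ_max = 3.1658 and λ_min = -6.2571.


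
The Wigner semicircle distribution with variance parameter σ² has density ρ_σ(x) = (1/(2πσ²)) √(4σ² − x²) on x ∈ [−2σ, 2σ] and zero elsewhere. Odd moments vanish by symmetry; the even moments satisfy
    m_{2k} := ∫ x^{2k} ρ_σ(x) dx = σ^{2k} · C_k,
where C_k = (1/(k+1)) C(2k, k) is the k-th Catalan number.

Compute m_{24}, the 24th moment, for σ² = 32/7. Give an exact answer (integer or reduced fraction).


By the scaled semicircle moment identity, m_{2k} = σ^{2k} · C_k with k = 12.
C_12 = (1/(k+1)) · C(2k, k) = (1/13) · C(24, 12) = (1/13) · 2704156 = 208012.
σ^{2k} = (σ²)^k = (32/7)^12 = 1152921504606846976/13841287201.

Therefore m_{24} = σ^{24} · C_12 = (1152921504606846976/13841287201) · 208012 = 34260215430897064738816/1977326743.


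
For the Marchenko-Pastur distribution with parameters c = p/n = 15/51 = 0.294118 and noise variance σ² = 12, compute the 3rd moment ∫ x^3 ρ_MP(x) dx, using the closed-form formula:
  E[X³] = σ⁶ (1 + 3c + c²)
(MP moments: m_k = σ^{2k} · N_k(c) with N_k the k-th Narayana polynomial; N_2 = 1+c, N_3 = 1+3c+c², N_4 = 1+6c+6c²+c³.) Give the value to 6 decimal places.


E[X³] = σ⁶ (1 + 3c + c²) (third MP moment). With σ² = 12 (so σ⁶ = 1728) and c = 15/51 = 0.294118: E[X³] = 1728 · (1 + 3·0.294118 + (0.294118)²) = 1728 · 1.968858.

So E[X^3] = 3402.186851.


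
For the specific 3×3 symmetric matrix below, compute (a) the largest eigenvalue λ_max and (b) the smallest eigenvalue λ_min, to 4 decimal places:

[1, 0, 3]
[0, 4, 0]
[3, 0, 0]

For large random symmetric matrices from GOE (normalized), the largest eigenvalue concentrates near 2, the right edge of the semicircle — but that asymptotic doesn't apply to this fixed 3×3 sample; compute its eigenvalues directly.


Since M is real symmetric, all three eigenvalues are real; they are the roots of det(λI − M) = λ³ − (tr M) λ² + s λ − det M, where s is the sum of the principal 2×2 minors.
tr M = 1 + 4 + 0 = 5.
s = (1·4 − 0²) + (1·0 − 3²) + (4·0 − 0²) = 4 + (-9) + 0 = -5.
det M (expand along row 1) = 1·0 − 0·0 + 3·(-12) = -36.
Characteristic polynomial: λ³ − 5λ² − 5λ + 36 = 0.
Substitute λ = y + (tr M)/3 = y + 1.666667 to remove the quadratic term: y³ + p·y + q = 0 with p = s − (tr M)²/3 = -13.333333 and q = −2(tr M)³/27 + (tr M)·s/3 − det M = 18.407407.
Three real roots ⇒ use the trigonometric (Viète) form: r = 2√(−p/3) = 4.216370, φ = arccos(3q/(p·r)) = arccos(-0.982282) = 2.953072 rad.
y_k = r·cos(φ/3 − 2πk/3) for k = 0, 1, 2 gives y = 2.333333, 1.874715, -4.208048.
λ_k = y_k + 1.666667 gives λ = 4.0000, 3.5414, -2.5414 (check: the sum is 5.0000 = tr M).

Hence λ_max = 4.0000 and λ_min = -2.5414.


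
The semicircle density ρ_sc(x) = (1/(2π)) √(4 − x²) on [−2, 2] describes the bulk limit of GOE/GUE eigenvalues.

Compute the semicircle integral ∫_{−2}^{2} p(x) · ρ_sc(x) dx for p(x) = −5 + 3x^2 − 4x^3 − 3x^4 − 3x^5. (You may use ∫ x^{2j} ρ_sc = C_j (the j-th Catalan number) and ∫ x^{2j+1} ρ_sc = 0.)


Write p(x) = Σ a_i x^i, split into monomials and integrate each against ρ_sc separately.
Using ∫ x^{2j} ρ_sc = C_j = (1/(j+1)) C(2j, j) (Catalan numbers) and ∫ x^{2j+1} ρ_sc = 0 (odd monomials vanish by symmetry):
  i = 0 (even): a_0 · C_{0} = -5 · 1 = -5
  i = 2 (even): a_2 · C_{1} = 3 · 1 = 3
  i = 3 (odd): ∫ x^3 ρ_sc = 0 (vanishes)
  i = 4 (even): a_4 · C_{2} = -3 · 2 = -6
  i = 5 (odd): ∫ x^5 ρ_sc = 0 (vanishes)

Summing the contributions: ∫_{−2}^{2} p(x) ρ_sc(x) dx = (-5) + 3 + (-6) = -8.


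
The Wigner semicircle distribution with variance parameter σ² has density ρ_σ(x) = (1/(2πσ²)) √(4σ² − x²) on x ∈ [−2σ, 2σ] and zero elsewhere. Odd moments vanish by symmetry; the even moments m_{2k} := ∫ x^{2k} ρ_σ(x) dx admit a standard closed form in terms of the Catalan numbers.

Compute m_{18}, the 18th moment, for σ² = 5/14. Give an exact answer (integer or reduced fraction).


By the scaled semicircle moment identity, m_{2k} = σ^{2k} · C_k with k = 9.
C_9 = (1/(k+1)) · C(2k, k) = (1/10) · C(18, 9) = (1/10) · 48620 = 4862.
σ^{2k} = (σ²)^k = (5/14)^9 = 1953125/20661046784.

Therefore m_{18} = σ^{18} · C_9 = (1953125/20661046784) · 4862 = 4748046875/10330523392.


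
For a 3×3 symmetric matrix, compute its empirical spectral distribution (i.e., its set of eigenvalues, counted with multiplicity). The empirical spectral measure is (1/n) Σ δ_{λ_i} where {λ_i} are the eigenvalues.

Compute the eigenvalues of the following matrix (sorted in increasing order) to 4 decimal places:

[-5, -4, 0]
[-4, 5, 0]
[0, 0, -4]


Since M is real symmetric, all three eigenvalues are real; they are the roots of det(λI − M) = λ³ − (tr M) λ² + s λ − det M, where s is the sum of the principal 2×2 minors.
tr M = -5 + 5 + (-4) = -4.
s = ((-5)·5 − (-4)²) + ((-5)·(-4) − 0²) + (5·(-4) − 0²) = -41 + 20 + (-20) = -41.
det M (expand along row 1) = (-5)·(-20) − (-4)·16 + 0·0 = 164.
Characteristic polynomial: λ³ + 4λ² − 41λ − 164 = 0.
Substitute λ = y + (tr M)/3 = y − 1.333333 to remove the quadratic term: y³ + p·y + q = 0 with p = s − (tr M)²/3 = -46.333333 and q = −2(tr M)³/27 + (tr M)·s/3 − det M = -104.592593.
Three real roots ⇒ use the trigonometric (Viète) form: r = 2√(−p/3) = 7.859884, φ = arccos(3q/(p·r)) = arccos(0.861614) = 0.532356 rad.
y_k = r·cos(φ/3 − 2πk/3) for k = 0, 1, 2 gives y = 7.736458, -2.666667, -5.069791.
λ_k = y_k − 1.333333 gives λ = 6.4031, -4.0000, -6.4031 (check: the sum is -4.0000 = tr M).

Eigenvalues sorted in increasing order: [-6.4031, -4.0000, 6.4031].


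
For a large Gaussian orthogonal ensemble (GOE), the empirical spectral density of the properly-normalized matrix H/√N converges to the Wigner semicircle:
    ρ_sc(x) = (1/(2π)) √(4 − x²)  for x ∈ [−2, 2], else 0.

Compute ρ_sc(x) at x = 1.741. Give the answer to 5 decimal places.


ρ_sc(x) = (1/(2π)) √(4 − x²). With x = 1.741:
  4 − x² = 4 − (1.741)² = 4 − 3.031081 = 0.968919.
  √(4 − x²) = 0.984337.
  1/(2π) = 0.159155.
  ρ_sc(1.741) = 0.159155 · 0.984337 = 0.156662.

Rounded to 5 decimal places: ρ_sc(1.741) ≈ 0.15666.


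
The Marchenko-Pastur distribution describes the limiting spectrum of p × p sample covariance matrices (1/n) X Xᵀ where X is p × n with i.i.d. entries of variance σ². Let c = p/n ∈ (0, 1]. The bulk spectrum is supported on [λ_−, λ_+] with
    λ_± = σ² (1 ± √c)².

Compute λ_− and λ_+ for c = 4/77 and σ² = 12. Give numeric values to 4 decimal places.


c = 4/77 = 0.051948; √c = 0.227921.
λ_− = σ² (1 − √c)² = 12 · (1 − 0.227921)² = 12 · (0.772079)² = 7.153269.
λ_+ = σ² (1 + √c)² = 12 · (1 + 0.227921)² = 12 · (1.227921)² = 18.093484.

Rounded to 4 decimal places: λ_− ≈ 7.1533, λ_+ ≈ 18.0935.


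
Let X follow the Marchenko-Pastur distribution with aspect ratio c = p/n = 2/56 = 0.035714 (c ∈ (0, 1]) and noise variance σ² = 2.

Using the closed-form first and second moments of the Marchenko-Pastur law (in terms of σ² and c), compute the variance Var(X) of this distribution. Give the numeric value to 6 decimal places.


Recall the MP moments m_1 = E[X] = σ² and m_2 = E[X²] = σ⁴ (1 + c).
m_1 = E[X] = σ² = 2, so m_1² = 4.
m_2 = E[X²] = σ⁴ (1 + c) = 4 · (1 + 0.035714) = 4 · 1.035714 = 4.142857.
(Note m_2 − m_1² simplifies to c · σ⁴ = 0.035714 · 4.)

Var(X) = m_2 − m_1² = 4.142857 − 4 = 0.142857.


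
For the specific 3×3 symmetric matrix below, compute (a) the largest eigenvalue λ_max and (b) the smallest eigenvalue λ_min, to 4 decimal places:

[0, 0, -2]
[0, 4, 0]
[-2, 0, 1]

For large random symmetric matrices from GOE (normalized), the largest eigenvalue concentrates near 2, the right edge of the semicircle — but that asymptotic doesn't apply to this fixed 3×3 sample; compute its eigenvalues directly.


Since M is real symmetric, all three eigenvalues are real; they are the roots of det(λI − M) = λ³ − (tr M) λ² + s λ − det M, where s is the sum of the principal 2×2 minors.
tr M = 0 + 4 + 1 = 5.
s = (0·4 − 0²) + (0·1 − (-2)²) + (4·1 − 0²) = 0 + (-4) + 4 = 0.
det M (expand along row 1) = 0·4 − 0·0 + (-2)·8 = -16.
Characteristic polynomial: λ³ − 5λ² + 16 = 0.
Substitute λ = y + (tr M)/3 = y + 1.666667 to remove the quadratic term: y³ + p·y + q = 0 with p = s − (tr M)²/3 = -8.333333 and q = −2(tr M)³/27 + (tr M)·s/3 − det M = 6.740741.
Three real roots ⇒ use the trigonometric (Viète) form: r = 2√(−p/3) = 3.333333, φ = arccos(3q/(p·r)) = arccos(-0.728000) = 2.386196 rad.
y_k = r·cos(φ/3 − 2πk/3) for k = 0, 1, 2 gives y = 2.333333, 0.894886, -3.228219.
λ_k = y_k + 1.666667 gives λ = 4.0000, 2.5616, -1.5616 (check: the sum is 5.0000 = tr M).

Hence λ_max = 4.0000 and λ_min = -1.5616.


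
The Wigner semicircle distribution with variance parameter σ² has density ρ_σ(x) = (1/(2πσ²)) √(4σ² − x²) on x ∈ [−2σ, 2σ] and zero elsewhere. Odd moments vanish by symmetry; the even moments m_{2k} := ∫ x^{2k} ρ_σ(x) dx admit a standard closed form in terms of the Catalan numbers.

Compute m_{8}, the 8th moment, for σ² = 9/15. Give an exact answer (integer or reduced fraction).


By the scaled semicircle moment identity, m_{2k} = σ^{2k} · C_k with k = 4.
C_4 = (1/(k+1)) · C(2k, k) = (1/5) · C(8, 4) = (1/5) · 70 = 14.
σ^{2k} = (σ²)^k = (9/15)^4 = 81/625.

Therefore m_{8} = σ^{8} · C_4 = (81/625) · 14 = 1134/625.


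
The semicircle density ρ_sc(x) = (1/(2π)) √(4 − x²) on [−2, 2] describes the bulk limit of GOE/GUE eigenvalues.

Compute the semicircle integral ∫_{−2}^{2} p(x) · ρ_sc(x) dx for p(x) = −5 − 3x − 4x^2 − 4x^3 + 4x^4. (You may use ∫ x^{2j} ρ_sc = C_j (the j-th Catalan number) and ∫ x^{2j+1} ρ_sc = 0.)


Write p(x) = Σ a_i x^i, split into monomials and integrate each against ρ_sc separately.
Using ∫ x^{2j} ρ_sc = C_j = (1/(j+1)) C(2j, j) (Catalan numbers) and ∫ x^{2j+1} ρ_sc = 0 (odd monomials vanish by symmetry):
  i = 0 (even): a_0 · C_{0} = -5 · 1 = -5
  i = 1 (odd): ∫ x^1 ρ_sc = 0 (vanishes)
  i = 2 (even): a_2 · C_{1} = -4 · 1 = -4
  i = 3 (odd): ∫ x^3 ρ_sc = 0 (vanishes)
  i = 4 (even): a_4 · C_{2} = 4 · 2 = 8

Summing the contributions: ∫_{−2}^{2} p(x) ρ_sc(x) dx = (-5) + (-4) + 8 = -1.


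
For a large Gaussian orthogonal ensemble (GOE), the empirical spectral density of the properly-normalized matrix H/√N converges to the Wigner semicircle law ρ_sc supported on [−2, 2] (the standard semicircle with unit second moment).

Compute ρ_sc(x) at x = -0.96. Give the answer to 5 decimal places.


ρ_sc(x) = (1/(2π)) √(4 − x²). With x = -0.96:
  4 − x² = 4 − (-0.96)² = 4 − 0.921600 = 3.078400.
  √(4 − x²) = 1.754537.
  1/(2π) = 0.159155.
  ρ_sc(-0.96) = 0.159155 · 1.754537 = 0.279243.

Rounded to 5 decimal places: ρ_sc(-0.96) ≈ 0.27924.


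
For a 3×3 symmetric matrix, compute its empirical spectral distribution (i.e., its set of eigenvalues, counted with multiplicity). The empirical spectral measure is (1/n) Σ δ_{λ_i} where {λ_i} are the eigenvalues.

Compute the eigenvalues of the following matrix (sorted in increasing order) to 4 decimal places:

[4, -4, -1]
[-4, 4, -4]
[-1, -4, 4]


Since M is real symmetric, all three eigenvalues are real; they are the roots of det(λI − M) = λ³ − (tr M) λ² + s λ − det M, where s is the sum of the principal 2×2 minors.
tr M = 4 + 4 + 4 = 12.
s = (4·4 − (-4)²) + (4·4 − (-1)²) + (4·4 − (-4)²) = 0 + 15 + 0 = 15.
det M (expand along row 1) = 4·0 − (-4)·(-20) + (-1)·20 = -100.
Characteristic polynomial: λ³ − 12λ² + 15λ + 100 = 0.
Substitute λ = y + (tr M)/3 = y + 4.000000 to remove the quadratic term: y³ + p·y + q = 0 with p = s − (tr M)²/3 = -33.000000 and q = −2(tr M)³/27 + (tr M)·s/3 − det M = 32.000000.
Three real roots ⇒ use the trigonometric (Viète) form: r = 2√(−p/3) = 6.633250, φ = arccos(3q/(p·r)) = arccos(-0.438562) = 2.024794 rad.
y_k = r·cos(φ/3 − 2πk/3) for k = 0, 1, 2 gives y = 5.178908, 1.000000, -6.178908.
λ_k = y_k + 4.000000 gives λ = 9.1789, 5.0000, -2.1789 (check: the sum is 12.0000 = tr M).

Eigenvalues sorted in increasing order: [-2.1789, 5.0000, 9.1789].


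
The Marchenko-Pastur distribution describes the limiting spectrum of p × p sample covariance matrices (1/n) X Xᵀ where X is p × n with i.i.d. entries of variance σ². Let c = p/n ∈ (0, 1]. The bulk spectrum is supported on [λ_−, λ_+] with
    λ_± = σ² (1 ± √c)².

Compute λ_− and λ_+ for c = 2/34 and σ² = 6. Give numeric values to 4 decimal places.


c = 2/34 = 0.058824; √c = 0.242536.
λ_− = σ² (1 − √c)² = 6 · (1 − 0.242536)² = 6 · (0.757464)² = 3.442514.
λ_+ = σ² (1 + √c)² = 6 · (1 + 0.242536)² = 6 · (1.242536)² = 9.263369.

Rounded to 4 decimal places: λ_− ≈ 3.4425, λ_+ ≈ 9.2634.


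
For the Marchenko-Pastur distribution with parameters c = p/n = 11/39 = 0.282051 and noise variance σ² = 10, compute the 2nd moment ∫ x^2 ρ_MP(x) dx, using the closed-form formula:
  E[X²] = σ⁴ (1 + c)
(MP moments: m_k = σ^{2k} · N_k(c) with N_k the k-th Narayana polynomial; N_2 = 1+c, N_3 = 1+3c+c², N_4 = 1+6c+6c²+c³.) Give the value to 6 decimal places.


E[X²] = σ⁴ (1 + c) (second MP moment). With σ² = 10 (so σ⁴ = 100) and c = 11/39 = 0.282051: E[X²] = 100 · (1 + 0.282051) = 100 · 1.282051.

So E[X^2] = 128.205128.


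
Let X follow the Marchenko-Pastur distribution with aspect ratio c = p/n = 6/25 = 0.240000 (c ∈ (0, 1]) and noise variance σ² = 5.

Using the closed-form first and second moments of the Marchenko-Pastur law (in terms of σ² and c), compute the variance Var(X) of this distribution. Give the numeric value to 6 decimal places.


Recall the MP moments m_1 = E[X] = σ² and m_2 = E[X²] = σ⁴ (1 + c).
m_1 = E[X] = σ² = 5, so m_1² = 25.
m_2 = E[X²] = σ⁴ (1 + c) = 25 · (1 + 0.240000) = 25 · 1.240000 = 31.000000.
(Note m_2 − m_1² simplifies to c · σ⁴ = 0.240000 · 25.)

Var(X) = m_2 − m_1² = 31.000000 − 25 = 6.000000.


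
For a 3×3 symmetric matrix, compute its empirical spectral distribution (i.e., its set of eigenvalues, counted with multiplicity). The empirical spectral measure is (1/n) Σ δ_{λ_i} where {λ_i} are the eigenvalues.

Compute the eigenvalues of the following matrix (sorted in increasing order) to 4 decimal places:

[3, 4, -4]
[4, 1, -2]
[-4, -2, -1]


Since M is real symmetric, all three eigenvalues are real; they are the roots of det(λI − M) = λ³ − (tr M) λ² + s λ − det M, where s is the sum of the principal 2×2 minors.
tr M = 3 + 1 + (-1) = 3.
s = (3·1 − 4²) + (3·(-1) − (-4)²) + (1·(-1) − (-2)²) = -13 + (-19) + (-5) = -37.
det M (expand along row 1) = 3·(-5) − 4·(-12) + (-4)·(-4) = 49.
Characteristic polynomial: λ³ − 3λ² − 37λ − 49 = 0.
Substitute λ = y + (tr M)/3 = y + 1.000000 to remove the quadratic term: y³ + p·y + q = 0 with p = s − (tr M)²/3 = -40.000000 and q = −2(tr M)³/27 + (tr M)·s/3 − det M = -88.000000.
Three real roots ⇒ use the trigonometric (Viète) form: r = 2√(−p/3) = 7.302967, φ = arccos(3q/(p·r)) = arccos(0.903742) = 0.442364 rad.
y_k = r·cos(φ/3 − 2πk/3) for k = 0, 1, 2 gives y = 7.223717, -2.682649, -4.541068.
λ_k = y_k + 1.000000 gives λ = 8.2237, -1.6826, -3.5411 (check: the sum is 3.0000 = tr M).

Eigenvalues sorted in increasing order: [-3.5411, -1.6826, 8.2237].


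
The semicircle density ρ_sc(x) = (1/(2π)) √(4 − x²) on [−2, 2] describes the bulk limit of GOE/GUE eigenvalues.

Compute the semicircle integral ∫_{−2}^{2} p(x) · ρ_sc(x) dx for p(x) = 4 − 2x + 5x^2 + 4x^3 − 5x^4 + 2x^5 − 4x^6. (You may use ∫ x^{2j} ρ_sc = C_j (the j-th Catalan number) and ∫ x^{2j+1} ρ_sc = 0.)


Write p(x) = Σ a_i x^i, split into monomials and integrate each against ρ_sc separately.
Using ∫ x^{2j} ρ_sc = C_j = (1/(j+1)) C(2j, j) (Catalan numbers) and ∫ x^{2j+1} ρ_sc = 0 (odd monomials vanish by symmetry):
  i = 0 (even): a_0 · C_{0} = 4 · 1 = 4
  i = 1 (odd): ∫ x^1 ρ_sc = 0 (vanishes)
  i = 2 (even): a_2 · C_{1} = 5 · 1 = 5
  i = 3 (odd): ∫ x^3 ρ_sc = 0 (vanishes)
  i = 4 (even): a_4 · C_{2} = -5 · 2 = -10
  i = 5 (odd): ∫ x^5 ρ_sc = 0 (vanishes)
  i = 6 (even): a_6 · C_{3} = -4 · 5 = -20

Summing the contributions: ∫_{−2}^{2} p(x) ρ_sc(x) dx = 4 + 5 + (-10) + (-20) = -21.


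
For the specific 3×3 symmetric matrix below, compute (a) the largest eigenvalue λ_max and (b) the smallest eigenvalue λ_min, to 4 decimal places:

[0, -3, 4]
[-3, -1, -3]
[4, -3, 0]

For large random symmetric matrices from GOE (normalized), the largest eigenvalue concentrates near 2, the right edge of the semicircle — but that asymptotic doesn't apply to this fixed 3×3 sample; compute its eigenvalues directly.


Since M is real symmetric, all three eigenvalues are real; they are the roots of det(λI − M) = λ³ − (tr M) λ² + s λ − det M, where s is the sum of the principal 2×2 minors.
tr M = 0 + (-1) + 0 = -1.
s = (0·(-1) − (-3)²) + (0·0 − 4²) + ((-1)·0 − (-3)²) = -9 + (-16) + (-9) = -34.
det M (expand along row 1) = 0·(-9) − (-3)·12 + 4·13 = 88.
Characteristic polynomial: λ³ + λ² − 34λ − 88 = 0.
Substitute λ = y + (tr M)/3 = y − 0.333333 to remove the quadratic term: y³ + p·y + q = 0 with p = s − (tr M)²/3 = -34.333333 and q = −2(tr M)³/27 + (tr M)·s/3 − det M = -76.592593.
Three real roots ⇒ use the trigonometric (Viète) form: r = 2√(−p/3) = 6.765928, φ = arccos(3q/(p·r)) = arccos(0.989156) = 0.147403 rad.
y_k = r·cos(φ/3 − 2πk/3) for k = 0, 1, 2 gives y = 6.757762, -3.091096, -3.666667.
λ_k = y_k − 0.333333 gives λ = 6.4244, -3.4244, -4.0000 (check: the sum is -1.0000 = tr M).

Hence λ_max = 6.4244 and λ_min = -4.0000.
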